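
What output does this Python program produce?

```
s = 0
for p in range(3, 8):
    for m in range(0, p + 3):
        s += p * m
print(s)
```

p=3,m=0: s = 0+0 = 0
p=3,m=1: s = 0+3 = 3
p=3,m=2: s = 3+6 = 9
p=3,m=3: s = 9+9 = 18
p=3,m=4: s = 18+12 = 30
p=3,m=5: s = 30+15 = 45
p=4,m=0: s = 45+0 = 45
p=4,m=1: s = 45+4 = 49
p=4,m=2: s = 49+8 = 57
p=4,m=3: s = 57+12 = 69
p=4,m=4: s = 69+16 = 85
p=4,m=5: s = 85+20 = 105
p=4,m=6: s = 105+24 = 129
p=5,m=0: s = 129+0 = 129
p=5,m=1: s = 129+5 = 134
p=5,m=2: s = 134+10 = 144
p=5,m=3: s = 144+15 = 159
p=5,m=4: s = 159+20 = 179
p=5,m=5: s = 179+25 = 204
p=5,m=6: s = 204+30 = 234
p=5,m=7: s = 234+35 = 269
p=6,m=0: s = 269+0 = 269
p=6,m=1: s = 269+6 = 275
p=6,m=2: s = 275+12 = 287
p=6,m=3: s = 287+18 = 305
p=6,m=4: s = 305+24 = 329
p=6,m=5: s = 329+30 = 359
p=6,m=6: s = 359+36 = 395
p=6,m=7: s = 395+42 = 437
p=6,m=8: s = 437+48 = 485
p=7,m=0: s = 485+0 = 485
p=7,m=1: s = 485+7 = 492
p=7,m=2: s = 492+14 = 506
p=7,m=3: s = 506+21 = 527
p=7,m=4: s = 527+28 = 555
p=7,m=5: s = 555+35 = 590
p=7,m=6: s = 590+42 = 632
p=7,m=7: s = 632+49 = 681
p=7,m=8: s = 681+56 = 737
p=7,m=9: s = 737+63 = 800

800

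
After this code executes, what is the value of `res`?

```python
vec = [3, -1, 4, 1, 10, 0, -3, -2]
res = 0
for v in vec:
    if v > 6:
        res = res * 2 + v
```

10

v=3: not >6
v=-1: not >6
v=4: not >6
v=1: not >6
v=10: >6, res = 0*2+10 = 10
v=0: not >6
v=-3: not >6
v=-2: not >6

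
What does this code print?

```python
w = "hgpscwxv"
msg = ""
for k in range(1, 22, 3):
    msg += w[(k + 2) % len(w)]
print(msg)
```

k=1: add w[3]='s' → 's'
k=4: add w[6]='x' → 'sx'
k=7: add w[1]='g' → 'sxg'
k=10: add w[4]='c' → 'sxgc'
k=13: add w[7]='v' → 'sxgcv'
k=16: add w[2]='p' → 'sxgcvp'
k=19: add w[5]='w' → 'sxgcvpw'

sxgcvpw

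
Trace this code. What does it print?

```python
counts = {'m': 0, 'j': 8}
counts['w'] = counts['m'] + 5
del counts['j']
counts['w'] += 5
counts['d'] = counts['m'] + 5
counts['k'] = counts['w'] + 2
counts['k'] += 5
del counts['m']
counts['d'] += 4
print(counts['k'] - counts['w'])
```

counts['w'] = counts['m']+5 = 5 → {'m': 0, 'j': 8, 'w': 5}
del 'j' → {'m': 0, 'w': 5}
counts['w'] = 5+5 = 10 → {'m': 0, 'w': 10}
counts['d'] = counts['m']+5 = 5 → {'m': 0, 'w': 10, 'd': 5}
counts['k'] = counts['w']+2 = 12 → {'m': 0, 'w': 10, 'd': 5, 'k': 12}
counts['k'] = 12+5 = 17 → {'m': 0, 'w': 10, 'd': 5, 'k': 17}
del 'm' → {'w': 10, 'd': 5, 'k': 17}
counts['d'] = 5+4 = 9 → {'w': 10, 'd': 9, 'k': 17}
counts['k']-counts['w'] = 17-10 = 7

7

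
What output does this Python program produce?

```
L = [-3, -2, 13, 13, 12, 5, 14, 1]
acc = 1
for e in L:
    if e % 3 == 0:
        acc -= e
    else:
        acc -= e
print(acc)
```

-52

e=-3: %3==0, acc = 1-(-3) = 4
e=-2: not %3==0, acc = 4-(-2) = 6
e=13: not %3==0, acc = 6-13 = -7
e=13: not %3==0, acc = (-7)-13 = -20
e=12: %3==0, acc = (-20)-12 = -32
e=5: not %3==0, acc = (-32)-5 = -37
e=14: not %3==0, acc = (-37)-14 = -51
e=1: not %3==0, acc = (-51)-1 = -52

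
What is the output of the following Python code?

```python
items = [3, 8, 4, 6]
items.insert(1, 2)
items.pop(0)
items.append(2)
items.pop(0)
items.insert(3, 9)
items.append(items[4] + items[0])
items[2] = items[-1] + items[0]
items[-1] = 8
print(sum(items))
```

49

insert 2 at 1 → [3, 2, 8, 4, 6]
pop(0) removes 3 → [2, 8, 4, 6]
append 2 → [2, 8, 4, 6, 2]
pop(0) removes 2 → [8, 4, 6, 2]
insert 9 at 3 → [8, 4, 6, 9, 2]
append items[4]+items[0] = 2+8 = 10 → [8, 4, 6, 9, 2, 10]
items[2] = items[-1]+items[0] = 10+8 = 18 → [8, 4, 18, 9, 2, 10]
items[-1] = 8 → [8, 4, 18, 9, 2, 8]
sum = 49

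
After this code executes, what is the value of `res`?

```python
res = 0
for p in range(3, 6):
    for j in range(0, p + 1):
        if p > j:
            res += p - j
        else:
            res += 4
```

p=3,j=0: 3>0, res = 0+3 = 3
p=3,j=1: 3>1, res = 3+2 = 5
p=3,j=2: 3>2, res = 5+1 = 6
p=3,j=3: not 3>3, res = 6+4 = 10
p=4,j=0: 4>0, res = 10+4 = 14
p=4,j=1: 4>1, res = 14+3 = 17
p=4,j=2: 4>2, res = 17+2 = 19
p=4,j=3: 4>3, res = 19+1 = 20
p=4,j=4: not 4>4, res = 20+4 = 24
p=5,j=0: 5>0, res = 24+5 = 29
p=5,j=1: 5>1, res = 29+4 = 33
p=5,j=2: 5>2, res = 33+3 = 36
p=5,j=3: 5>3, res = 36+2 = 38
p=5,j=4: 5>4, res = 38+1 = 39
p=5,j=5: not 5>5, res = 39+4 = 43

43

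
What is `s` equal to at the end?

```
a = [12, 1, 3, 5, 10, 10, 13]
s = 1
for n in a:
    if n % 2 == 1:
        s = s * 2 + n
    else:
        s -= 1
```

n=12: not odd, s = 1-1 = 0
n=1: odd, s = 0*2+1 = 1
n=3: odd, s = 1*2+3 = 5
n=5: odd, s = 5*2+5 = 15
n=10: not odd, s = 15-1 = 14
n=10: not odd, s = 14-1 = 13
n=13: odd, s = 13*2+13 = 39

39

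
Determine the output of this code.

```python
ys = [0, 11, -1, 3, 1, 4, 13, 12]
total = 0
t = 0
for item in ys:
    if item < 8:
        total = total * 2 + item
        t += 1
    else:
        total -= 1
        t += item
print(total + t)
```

33

item=0: <8, total = 0*2+0 = 0; t=1
item=11: not <8, total = 0-1 = -1; t=12
item=-1: <8, total = (-1)*2+(-1) = -3; t=13
item=3: <8, total = (-3)*2+3 = -3; t=14
item=1: <8, total = (-3)*2+1 = -5; t=15
item=4: <8, total = (-5)*2+4 = -6; t=16
item=13: not <8, total = (-6)-1 = -7; t=29
item=12: not <8, total = (-7)-1 = -8; t=41
total+t = (-8)+41 = 33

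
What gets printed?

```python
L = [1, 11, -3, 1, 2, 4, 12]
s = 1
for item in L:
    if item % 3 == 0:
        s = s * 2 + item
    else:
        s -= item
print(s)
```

-52

item=1: not %3==0, s = 1-1 = 0
item=11: not %3==0, s = 0-11 = -11
item=-3: %3==0, s = (-11)*2+(-3) = -25
item=1: not %3==0, s = (-25)-1 = -26
item=2: not %3==0, s = (-26)-2 = -28
item=4: not %3==0, s = (-28)-4 = -32
item=12: %3==0, s = (-32)*2+12 = -52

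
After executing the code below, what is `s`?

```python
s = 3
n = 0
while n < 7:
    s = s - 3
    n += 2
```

-9

n=0: s = 3-3 = 0
n=2: s = 0-3 = -3
n=4: s = (-3)-3 = -6
n=6: s = (-6)-3 = -9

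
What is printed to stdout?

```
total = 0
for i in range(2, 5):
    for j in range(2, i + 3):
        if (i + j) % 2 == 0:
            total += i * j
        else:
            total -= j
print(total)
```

i=2,j=2: even sum, total = 0+4 = 4
i=2,j=3: odd sum, total = 4-3 = 1
i=2,j=4: even sum, total = 1+8 = 9
i=3,j=2: odd sum, total = 9-2 = 7
i=3,j=3: even sum, total = 7+9 = 16
i=3,j=4: odd sum, total = 16-4 = 12
i=3,j=5: even sum, total = 12+15 = 27
i=4,j=2: even sum, total = 27+8 = 35
i=4,j=3: odd sum, total = 35-3 = 32
i=4,j=4: even sum, total = 32+16 = 48
i=4,j=5: odd sum, total = 48-5 = 43
i=4,j=6: even sum, total = 43+24 = 67

67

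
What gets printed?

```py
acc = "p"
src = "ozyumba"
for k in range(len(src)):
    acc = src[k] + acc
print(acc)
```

k=0: prepend 'o' → 'op'
k=1: prepend 'z' → 'zop'
k=2: prepend 'y' → 'yzop'
k=3: prepend 'u' → 'uyzop'
k=4: prepend 'm' → 'muyzop'
k=5: prepend 'b' → 'bmuyzop'
k=6: prepend 'a' → 'abmuyzop'

abmuyzop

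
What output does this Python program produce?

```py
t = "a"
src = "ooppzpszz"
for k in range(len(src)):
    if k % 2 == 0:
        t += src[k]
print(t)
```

aopzsz

k=0: add 'o' → 'ao'
k=1: skip
k=2: add 'p' → 'aop'
k=3: skip
k=4: add 'z' → 'aopz'
k=5: skip
k=6: add 's' → 'aopzs'
k=7: skip
k=8: add 'z' → 'aopzsz'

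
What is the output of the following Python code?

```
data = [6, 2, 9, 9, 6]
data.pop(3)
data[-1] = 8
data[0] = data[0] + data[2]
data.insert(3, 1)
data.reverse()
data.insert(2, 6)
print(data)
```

pop(3) removes 9 → [6, 2, 9, 6]
data[-1] = 8 → [6, 2, 9, 8]
data[0] = data[0]+data[2] = 6+9 = 15 → [15, 2, 9, 8]
insert 1 at 3 → [15, 2, 9, 1, 8]
reverse → [8, 1, 9, 2, 15]
insert 6 at 2 → [8, 1, 6, 9, 2, 15]

[8, 1, 6, 9, 2, 15]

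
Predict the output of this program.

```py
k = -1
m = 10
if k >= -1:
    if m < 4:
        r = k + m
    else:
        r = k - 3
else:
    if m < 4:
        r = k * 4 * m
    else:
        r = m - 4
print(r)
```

k=-1, m=10
k >= -1 is True; m < 4 is False
→ r = k - 3 = -4

-4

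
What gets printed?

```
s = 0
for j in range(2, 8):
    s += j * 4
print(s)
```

108

j=2: s = 0+2*4 = 8
j=3: s = 8+3*4 = 20
j=4: s = 20+4*4 = 36
j=5: s = 36+5*4 = 56
j=6: s = 56+6*4 = 80
j=7: s = 80+7*4 = 108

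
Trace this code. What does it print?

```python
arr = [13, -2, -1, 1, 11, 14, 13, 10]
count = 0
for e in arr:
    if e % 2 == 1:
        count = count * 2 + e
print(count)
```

e=13: odd, count = 0*2+13 = 13
e=-2: not odd
e=-1: odd, count = 13*2+(-1) = 25
e=1: odd, count = 25*2+1 = 51
e=11: odd, count = 51*2+11 = 113
e=14: not odd
e=13: odd, count = 113*2+13 = 239
e=10: not odd

239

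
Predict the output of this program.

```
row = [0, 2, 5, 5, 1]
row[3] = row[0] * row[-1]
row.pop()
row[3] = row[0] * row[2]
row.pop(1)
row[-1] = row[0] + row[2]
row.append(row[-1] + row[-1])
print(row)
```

[0, 5, 0, 0]

row[3] = row[0]*row[-1] = 0*1 = 0 → [0, 2, 5, 0, 1]
pop() removes 1 → [0, 2, 5, 0]
row[3] = row[0]*row[2] = 0*5 = 0 → [0, 2, 5, 0]
pop(1) removes 2 → [0, 5, 0]
row[-1] = row[0]+row[2] = 0+0 = 0 → [0, 5, 0]
append row[-1]+row[-1] = 0+0 = 0 → [0, 5, 0, 0]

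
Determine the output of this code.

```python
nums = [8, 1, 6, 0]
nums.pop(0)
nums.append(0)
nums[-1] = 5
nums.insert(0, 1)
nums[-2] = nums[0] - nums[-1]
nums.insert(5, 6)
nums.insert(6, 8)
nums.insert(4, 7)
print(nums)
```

[1, 1, 6, -4, 7, 5, 6, 8]

pop(0) removes 8 → [1, 6, 0]
append 0 → [1, 6, 0, 0]
nums[-1] = 5 → [1, 6, 0, 5]
insert 1 at 0 → [1, 1, 6, 0, 5]
nums[-2] = nums[0]-nums[-1] = 1-5 = -4 → [1, 1, 6, -4, 5]
insert 6 at 5 → [1, 1, 6, -4, 5, 6]
insert 8 at 6 → [1, 1, 6, -4, 5, 6, 8]
insert 7 at 4 → [1, 1, 6, -4, 7, 5, 6, 8]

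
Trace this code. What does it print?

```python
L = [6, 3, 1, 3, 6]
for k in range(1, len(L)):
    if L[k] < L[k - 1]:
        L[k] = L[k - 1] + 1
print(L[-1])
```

10

k=1: 3<6, L[1] = 6+1 = 7 → [6, 7, 1, 3, 6]
k=2: 1<7, L[2] = 7+1 = 8 → [6, 7, 8, 3, 6]
k=3: 3<8, L[3] = 8+1 = 9 → [6, 7, 8, 9, 6]
k=4: 6<9, L[4] = 9+1 = 10 → [6, 7, 8, 9, 10]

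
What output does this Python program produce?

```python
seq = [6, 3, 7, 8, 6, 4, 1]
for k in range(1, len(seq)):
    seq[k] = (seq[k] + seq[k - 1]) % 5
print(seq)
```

k=1: seq[1] = (3+6)%5 = 4 → [6, 4, 7, 8, 6, 4, 1]
k=2: seq[2] = (7+4)%5 = 1 → [6, 4, 1, 8, 6, 4, 1]
k=3: seq[3] = (8+1)%5 = 4 → [6, 4, 1, 4, 6, 4, 1]
k=4: seq[4] = (6+4)%5 = 0 → [6, 4, 1, 4, 0, 4, 1]
k=5: seq[5] = (4+0)%5 = 4 → [6, 4, 1, 4, 0, 4, 1]
k=6: seq[6] = (1+4)%5 = 0 → [6, 4, 1, 4, 0, 4, 0]

[6, 4, 1, 4, 0, 4, 0]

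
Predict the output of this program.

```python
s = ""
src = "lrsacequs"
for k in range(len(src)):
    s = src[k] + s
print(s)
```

k=0: prepend 'l' → 'l'
k=1: prepend 'r' → 'rl'
k=2: prepend 's' → 'srl'
k=3: prepend 'a' → 'asrl'
k=4: prepend 'c' → 'casrl'
k=5: prepend 'e' → 'ecasrl'
k=6: prepend 'q' → 'qecasrl'
k=7: prepend 'u' → 'uqecasrl'
k=8: prepend 's' → 'suqecasrl'

suqecasrl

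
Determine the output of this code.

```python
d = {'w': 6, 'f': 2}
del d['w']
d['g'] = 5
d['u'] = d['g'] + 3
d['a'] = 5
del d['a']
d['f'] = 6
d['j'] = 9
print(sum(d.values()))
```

del 'w' → {'f': 2}
d['g'] = 5 → {'f': 2, 'g': 5}
d['u'] = d['g']+3 = 8 → {'f': 2, 'g': 5, 'u': 8}
d['a'] = 5 → {'f': 2, 'g': 5, 'u': 8, 'a': 5}
del 'a' → {'f': 2, 'g': 5, 'u': 8}
d['f'] = 6 → {'f': 6, 'g': 5, 'u': 8}
d['j'] = 9 → {'f': 6, 'g': 5, 'u': 8, 'j': 9}
sum of values = 28

28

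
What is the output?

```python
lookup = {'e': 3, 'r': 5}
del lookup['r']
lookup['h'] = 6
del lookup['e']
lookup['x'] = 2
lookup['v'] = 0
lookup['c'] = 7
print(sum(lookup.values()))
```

15

del 'r' → {'e': 3}
lookup['h'] = 6 → {'e': 3, 'h': 6}
del 'e' → {'h': 6}
lookup['x'] = 2 → {'h': 6, 'x': 2}
lookup['v'] = 0 → {'h': 6, 'x': 2, 'v': 0}
lookup['c'] = 7 → {'h': 6, 'x': 2, 'v': 0, 'c': 7}
sum of values = 15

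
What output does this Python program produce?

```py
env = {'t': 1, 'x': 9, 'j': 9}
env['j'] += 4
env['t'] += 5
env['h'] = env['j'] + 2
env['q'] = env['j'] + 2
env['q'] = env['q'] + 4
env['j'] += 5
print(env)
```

env['j'] = 9+4 = 13 → {'t': 1, 'x': 9, 'j': 13}
env['t'] = 1+5 = 6 → {'t': 6, 'x': 9, 'j': 13}
env['h'] = env['j']+2 = 15 → {'t': 6, 'x': 9, 'j': 13, 'h': 15}
env['q'] = env['j']+2 = 15 → {'t': 6, 'x': 9, 'j': 13, 'h': 15, 'q': 15}
env['q'] = env['q']+4 = 19 → {'t': 6, 'x': 9, 'j': 13, 'h': 15, 'q': 19}
env['j'] = 13+5 = 18 → {'t': 6, 'x': 9, 'j': 18, 'h': 15, 'q': 19}

{'t': 6, 'x': 9, 'j': 18, 'h': 15, 'q': 19}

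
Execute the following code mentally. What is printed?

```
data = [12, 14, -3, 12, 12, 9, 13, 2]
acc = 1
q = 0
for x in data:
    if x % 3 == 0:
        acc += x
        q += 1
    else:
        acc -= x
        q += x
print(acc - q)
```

x=12: %3==0, acc = 1+12 = 13; q=1
x=14: not %3==0, acc = 13-14 = -1; q=15
x=-3: %3==0, acc = (-1)+(-3) = -4; q=16
x=12: %3==0, acc = (-4)+12 = 8; q=17
x=12: %3==0, acc = 8+12 = 20; q=18
x=9: %3==0, acc = 20+9 = 29; q=19
x=13: not %3==0, acc = 29-13 = 16; q=32
x=2: not %3==0, acc = 16-2 = 14; q=34
acc-q = 14-34 = -20

-20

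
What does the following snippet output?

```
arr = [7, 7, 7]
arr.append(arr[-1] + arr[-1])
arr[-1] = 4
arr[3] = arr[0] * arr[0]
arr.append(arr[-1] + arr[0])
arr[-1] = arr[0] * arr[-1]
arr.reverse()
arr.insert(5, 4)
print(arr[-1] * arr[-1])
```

16

append arr[-1]+arr[-1] = 7+7 = 14 → [7, 7, 7, 14]
arr[-1] = 4 → [7, 7, 7, 4]
arr[3] = arr[0]*arr[0] = 7*7 = 49 → [7, 7, 7, 49]
append arr[-1]+arr[0] = 49+7 = 56 → [7, 7, 7, 49, 56]
arr[-1] = arr[0]*arr[-1] = 7*56 = 392 → [7, 7, 7, 49, 392]
reverse → [392, 49, 7, 7, 7]
insert 4 at 5 → [392, 49, 7, 7, 7, 4]
arr[-1]*arr[-1] = 4*4 = 16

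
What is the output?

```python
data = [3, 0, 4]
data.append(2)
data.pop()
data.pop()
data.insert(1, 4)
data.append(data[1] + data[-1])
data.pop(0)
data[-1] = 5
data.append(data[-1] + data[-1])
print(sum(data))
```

19

append 2 → [3, 0, 4, 2]
pop() removes 2 → [3, 0, 4]
pop() removes 4 → [3, 0]
insert 4 at 1 → [3, 4, 0]
append data[1]+data[-1] = 4+0 = 4 → [3, 4, 0, 4]
pop(0) removes 3 → [4, 0, 4]
data[-1] = 5 → [4, 0, 5]
append data[-1]+data[-1] = 5+5 = 10 → [4, 0, 5, 10]
sum = 19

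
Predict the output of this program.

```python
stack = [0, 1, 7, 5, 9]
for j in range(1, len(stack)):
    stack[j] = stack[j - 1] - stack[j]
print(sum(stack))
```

j=1: stack[1] = 0-1 = -1 → [0, -1, 7, 5, 9]
j=2: stack[2] = (-1)-7 = -8 → [0, -1, -8, 5, 9]
j=3: stack[3] = (-8)-5 = -13 → [0, -1, -8, -13, 9]
j=4: stack[4] = (-13)-9 = -22 → [0, -1, -8, -13, -22]
sum = -44

-44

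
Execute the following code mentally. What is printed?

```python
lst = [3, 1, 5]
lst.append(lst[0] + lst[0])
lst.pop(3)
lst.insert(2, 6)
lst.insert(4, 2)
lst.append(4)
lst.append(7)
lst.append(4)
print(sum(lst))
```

append lst[0]+lst[0] = 3+3 = 6 → [3, 1, 5, 6]
pop(3) removes 6 → [3, 1, 5]
insert 6 at 2 → [3, 1, 6, 5]
insert 2 at 4 → [3, 1, 6, 5, 2]
append 4 → [3, 1, 6, 5, 2, 4]
append 7 → [3, 1, 6, 5, 2, 4, 7]
append 4 → [3, 1, 6, 5, 2, 4, 7, 4]
sum = 32

32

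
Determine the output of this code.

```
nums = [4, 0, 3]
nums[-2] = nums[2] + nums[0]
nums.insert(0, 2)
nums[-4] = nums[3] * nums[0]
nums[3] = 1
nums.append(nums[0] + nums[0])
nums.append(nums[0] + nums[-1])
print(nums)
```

[6, 4, 7, 1, 12, 18]

nums[-2] = nums[2]+nums[0] = 3+4 = 7 → [4, 7, 3]
insert 2 at 0 → [2, 4, 7, 3]
nums[-4] = nums[3]*nums[0] = 3*2 = 6 → [6, 4, 7, 3]
nums[3] = 1 → [6, 4, 7, 1]
append nums[0]+nums[0] = 6+6 = 12 → [6, 4, 7, 1, 12]
append nums[0]+nums[-1] = 6+12 = 18 → [6, 4, 7, 1, 12, 18]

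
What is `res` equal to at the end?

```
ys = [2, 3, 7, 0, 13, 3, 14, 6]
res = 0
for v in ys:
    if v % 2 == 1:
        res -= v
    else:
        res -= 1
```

v=2: not odd, res = 0-1 = -1
v=3: odd, res = (-1)-3 = -4
v=7: odd, res = (-4)-7 = -11
v=0: not odd, res = (-11)-1 = -12
v=13: odd, res = (-12)-13 = -25
v=3: odd, res = (-25)-3 = -28
v=14: not odd, res = (-28)-1 = -29
v=6: not odd, res = (-29)-1 = -30

-30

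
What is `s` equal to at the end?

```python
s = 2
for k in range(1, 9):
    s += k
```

k=1: s = 2+1 = 3
k=2: s = 3+2 = 5
k=3: s = 5+3 = 8
k=4: s = 8+4 = 12
k=5: s = 12+5 = 17
k=6: s = 17+6 = 23
k=7: s = 23+7 = 30
k=8: s = 30+8 = 38

38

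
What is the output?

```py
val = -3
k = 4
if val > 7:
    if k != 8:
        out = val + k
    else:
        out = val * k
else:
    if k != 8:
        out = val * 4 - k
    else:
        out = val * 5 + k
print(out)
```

-16

val=-3, k=4
val > 7 is False; k != 8 is True
→ out = val * 4 - k = -16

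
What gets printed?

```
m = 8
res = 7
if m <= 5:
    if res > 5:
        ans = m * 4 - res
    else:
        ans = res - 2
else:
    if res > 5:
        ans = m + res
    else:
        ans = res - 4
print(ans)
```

15

m=8, res=7
m <= 5 is False; res > 5 is True
→ ans = m + res = 15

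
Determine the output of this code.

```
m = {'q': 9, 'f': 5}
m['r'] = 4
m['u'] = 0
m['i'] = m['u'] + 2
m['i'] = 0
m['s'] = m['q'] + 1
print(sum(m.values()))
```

m['r'] = 4 → {'q': 9, 'f': 5, 'r': 4}
m['u'] = 0 → {'q': 9, 'f': 5, 'r': 4, 'u': 0}
m['i'] = m['u']+2 = 2 → {'q': 9, 'f': 5, 'r': 4, 'u': 0, 'i': 2}
m['i'] = 0 → {'q': 9, 'f': 5, 'r': 4, 'u': 0, 'i': 0}
m['s'] = m['q']+1 = 10 → {'q': 9, 'f': 5, 'r': 4, 'u': 0, 'i': 0, 's': 10}
sum of values = 28

28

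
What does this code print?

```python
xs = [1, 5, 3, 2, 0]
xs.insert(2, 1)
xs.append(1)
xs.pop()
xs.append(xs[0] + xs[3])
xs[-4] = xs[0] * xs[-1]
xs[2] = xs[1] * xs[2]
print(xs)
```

insert 1 at 2 → [1, 5, 1, 3, 2, 0]
append 1 → [1, 5, 1, 3, 2, 0, 1]
pop() removes 1 → [1, 5, 1, 3, 2, 0]
append xs[0]+xs[3] = 1+3 = 4 → [1, 5, 1, 3, 2, 0, 4]
xs[-4] = xs[0]*xs[-1] = 1*4 = 4 → [1, 5, 1, 4, 2, 0, 4]
xs[2] = xs[1]*xs[2] = 5*1 = 5 → [1, 5, 5, 4, 2, 0, 4]

[1, 5, 5, 4, 2, 0, 4]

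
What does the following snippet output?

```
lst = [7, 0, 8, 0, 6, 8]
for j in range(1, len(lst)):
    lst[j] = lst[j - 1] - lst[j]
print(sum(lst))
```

j=1: lst[1] = 7-0 = 7 → [7, 7, 8, 0, 6, 8]
j=2: lst[2] = 7-8 = -1 → [7, 7, -1, 0, 6, 8]
j=3: lst[3] = (-1)-0 = -1 → [7, 7, -1, -1, 6, 8]
j=4: lst[4] = (-1)-6 = -7 → [7, 7, -1, -1, -7, 8]
j=5: lst[5] = (-7)-8 = -15 → [7, 7, -1, -1, -7, -15]
sum = -10

-10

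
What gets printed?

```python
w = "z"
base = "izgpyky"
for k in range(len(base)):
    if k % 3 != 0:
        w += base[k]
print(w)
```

zzgyk

k=0: skip
k=1: add 'z' → 'zz'
k=2: add 'g' → 'zzg'
k=3: skip
k=4: add 'y' → 'zzgy'
k=5: add 'k' → 'zzgyk'
k=6: skip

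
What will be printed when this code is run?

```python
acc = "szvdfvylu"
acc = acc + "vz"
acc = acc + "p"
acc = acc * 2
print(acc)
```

+ 'vz' → 'szvdfvyluvz'
+ 'p' → 'szvdfvyluvzp'
repeat ×2 → 'szvdfvyluvzpszvdfvyluvzp'

szvdfvyluvzpszvdfvyluvzp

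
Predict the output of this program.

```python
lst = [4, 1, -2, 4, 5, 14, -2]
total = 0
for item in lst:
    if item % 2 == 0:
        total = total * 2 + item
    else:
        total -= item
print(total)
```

item=4: even, total = 0*2+4 = 4
item=1: not even, total = 4-1 = 3
item=-2: even, total = 3*2+(-2) = 4
item=4: even, total = 4*2+4 = 12
item=5: not even, total = 12-5 = 7
item=14: even, total = 7*2+14 = 28
item=-2: even, total = 28*2+(-2) = 54

54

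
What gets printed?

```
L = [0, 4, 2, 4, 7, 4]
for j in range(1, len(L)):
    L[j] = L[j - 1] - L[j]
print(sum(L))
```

-58

j=1: L[1] = 0-4 = -4 → [0, -4, 2, 4, 7, 4]
j=2: L[2] = (-4)-2 = -6 → [0, -4, -6, 4, 7, 4]
j=3: L[3] = (-6)-4 = -10 → [0, -4, -6, -10, 7, 4]
j=4: L[4] = (-10)-7 = -17 → [0, -4, -6, -10, -17, 4]
j=5: L[5] = (-17)-4 = -21 → [0, -4, -6, -10, -17, -21]
sum = -58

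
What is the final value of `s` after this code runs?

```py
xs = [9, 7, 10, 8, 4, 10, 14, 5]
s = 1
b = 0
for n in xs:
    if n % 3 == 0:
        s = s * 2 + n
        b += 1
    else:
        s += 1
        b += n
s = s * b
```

n=9: %3==0, s = 1*2+9 = 11; b=1
n=7: not %3==0, s = 11+1 = 12; b=8
n=10: not %3==0, s = 12+1 = 13; b=18
n=8: not %3==0, s = 13+1 = 14; b=26
n=4: not %3==0, s = 14+1 = 15; b=30
n=10: not %3==0, s = 15+1 = 16; b=40
n=14: not %3==0, s = 16+1 = 17; b=54
n=5: not %3==0, s = 17+1 = 18; b=59
s*b = 18*59 = 1062

1062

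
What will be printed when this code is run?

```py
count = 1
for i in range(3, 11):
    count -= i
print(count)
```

-51

i=3: count = 1-3 = -2
i=4: count = (-2)-4 = -6
i=5: count = (-6)-5 = -11
i=6: count = (-11)-6 = -17
i=7: count = (-17)-7 = -24
i=8: count = (-24)-8 = -32
i=9: count = (-32)-9 = -41
i=10: count = (-41)-10 = -51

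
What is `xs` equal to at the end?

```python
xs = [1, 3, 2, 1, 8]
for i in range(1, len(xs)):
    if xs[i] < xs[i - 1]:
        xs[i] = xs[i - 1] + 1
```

[1, 3, 4, 5, 8]

i=1: 3>=1, unchanged → [1, 3, 2, 1, 8]
i=2: 2<3, xs[2] = 3+1 = 4 → [1, 3, 4, 1, 8]
i=3: 1<4, xs[3] = 4+1 = 5 → [1, 3, 4, 5, 8]
i=4: 8>=5, unchanged → [1, 3, 4, 5, 8]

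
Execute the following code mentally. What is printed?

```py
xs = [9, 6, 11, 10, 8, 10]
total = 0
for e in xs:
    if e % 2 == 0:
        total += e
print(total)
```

34

e=9: not even
e=6: even, total = 0+6 = 6
e=11: not even
e=10: even, total = 6+10 = 16
e=8: even, total = 16+8 = 24
e=10: even, total = 24+10 = 34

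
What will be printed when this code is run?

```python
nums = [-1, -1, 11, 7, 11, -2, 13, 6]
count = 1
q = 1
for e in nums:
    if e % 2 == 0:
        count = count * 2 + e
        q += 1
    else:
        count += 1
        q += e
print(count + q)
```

71

e=-1: not even, count = 1+1 = 2; q=0
e=-1: not even, count = 2+1 = 3; q=-1
e=11: not even, count = 3+1 = 4; q=10
e=7: not even, count = 4+1 = 5; q=17
e=11: not even, count = 5+1 = 6; q=28
e=-2: even, count = 6*2+(-2) = 10; q=29
e=13: not even, count = 10+1 = 11; q=42
e=6: even, count = 11*2+6 = 28; q=43
count+q = 28+43 = 71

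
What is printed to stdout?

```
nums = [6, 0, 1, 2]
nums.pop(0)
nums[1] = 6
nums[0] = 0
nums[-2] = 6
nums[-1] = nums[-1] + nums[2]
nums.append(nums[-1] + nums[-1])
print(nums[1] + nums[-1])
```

14

pop(0) removes 6 → [0, 1, 2]
nums[1] = 6 → [0, 6, 2]
nums[0] = 0 → [0, 6, 2]
nums[-2] = 6 → [0, 6, 2]
nums[-1] = nums[-1]+nums[2] = 2+2 = 4 → [0, 6, 4]
append nums[-1]+nums[-1] = 4+4 = 8 → [0, 6, 4, 8]
nums[1]+nums[-1] = 6+8 = 14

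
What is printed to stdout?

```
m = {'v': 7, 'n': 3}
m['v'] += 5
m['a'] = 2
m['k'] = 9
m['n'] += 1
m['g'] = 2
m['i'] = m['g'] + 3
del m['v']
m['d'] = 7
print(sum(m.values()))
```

29

m['v'] = 7+5 = 12 → {'v': 12, 'n': 3}
m['a'] = 2 → {'v': 12, 'n': 3, 'a': 2}
m['k'] = 9 → {'v': 12, 'n': 3, 'a': 2, 'k': 9}
m['n'] = 3+1 = 4 → {'v': 12, 'n': 4, 'a': 2, 'k': 9}
m['g'] = 2 → {'v': 12, 'n': 4, 'a': 2, 'k': 9, 'g': 2}
m['i'] = m['g']+3 = 5 → {'v': 12, 'n': 4, 'a': 2, 'k': 9, 'g': 2, 'i': 5}
del 'v' → {'n': 4, 'a': 2, 'k': 9, 'g': 2, 'i': 5}
m['d'] = 7 → {'n': 4, 'a': 2, 'k': 9, 'g': 2, 'i': 5, 'd': 7}
sum of values = 29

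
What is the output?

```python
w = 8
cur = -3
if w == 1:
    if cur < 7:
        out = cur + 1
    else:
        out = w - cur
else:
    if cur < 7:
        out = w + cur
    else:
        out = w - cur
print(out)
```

w=8, cur=-3
w == 1 is False; cur < 7 is True
→ out = w + cur = 5

5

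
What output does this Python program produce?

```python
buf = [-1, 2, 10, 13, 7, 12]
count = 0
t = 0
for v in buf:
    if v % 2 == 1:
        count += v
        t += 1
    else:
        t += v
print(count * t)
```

513

v=-1: odd, count = 0+(-1) = -1; t=1
v=2: not odd; t=3
v=10: not odd; t=13
v=13: odd, count = (-1)+13 = 12; t=14
v=7: odd, count = 12+7 = 19; t=15
v=12: not odd; t=27
count*t = 19*27 = 513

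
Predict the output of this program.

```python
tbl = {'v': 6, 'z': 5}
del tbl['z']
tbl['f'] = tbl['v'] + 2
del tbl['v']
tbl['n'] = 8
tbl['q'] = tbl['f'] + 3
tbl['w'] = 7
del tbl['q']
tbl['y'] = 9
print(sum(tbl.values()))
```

32

del 'z' → {'v': 6}
tbl['f'] = tbl['v']+2 = 8 → {'v': 6, 'f': 8}
del 'v' → {'f': 8}
tbl['n'] = 8 → {'f': 8, 'n': 8}
tbl['q'] = tbl['f']+3 = 11 → {'f': 8, 'n': 8, 'q': 11}
tbl['w'] = 7 → {'f': 8, 'n': 8, 'q': 11, 'w': 7}
del 'q' → {'f': 8, 'n': 8, 'w': 7}
tbl['y'] = 9 → {'f': 8, 'n': 8, 'w': 7, 'y': 9}
sum of values = 32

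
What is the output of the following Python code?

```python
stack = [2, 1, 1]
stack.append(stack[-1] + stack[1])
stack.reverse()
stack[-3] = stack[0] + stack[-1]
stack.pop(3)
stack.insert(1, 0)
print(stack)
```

append stack[-1]+stack[1] = 1+1 = 2 → [2, 1, 1, 2]
reverse → [2, 1, 1, 2]
stack[-3] = stack[0]+stack[-1] = 2+2 = 4 → [2, 4, 1, 2]
pop(3) removes 2 → [2, 4, 1]
insert 0 at 1 → [2, 0, 4, 1]

[2, 0, 4, 1]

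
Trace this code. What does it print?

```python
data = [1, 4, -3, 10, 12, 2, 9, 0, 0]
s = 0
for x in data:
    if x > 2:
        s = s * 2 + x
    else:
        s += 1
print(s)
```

x=1: not >2, s = 0+1 = 1
x=4: >2, s = 1*2+4 = 6
x=-3: not >2, s = 6+1 = 7
x=10: >2, s = 7*2+10 = 24
x=12: >2, s = 24*2+12 = 60
x=2: not >2, s = 60+1 = 61
x=9: >2, s = 61*2+9 = 131
x=0: not >2, s = 131+1 = 132
x=0: not >2, s = 132+1 = 133

133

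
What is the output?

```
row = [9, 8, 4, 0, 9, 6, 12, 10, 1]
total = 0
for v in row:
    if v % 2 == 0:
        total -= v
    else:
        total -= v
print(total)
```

v=9: not even, total = 0-9 = -9
v=8: even, total = (-9)-8 = -17
v=4: even, total = (-17)-4 = -21
v=0: even, total = (-21)-0 = -21
v=9: not even, total = (-21)-9 = -30
v=6: even, total = (-30)-6 = -36
v=12: even, total = (-36)-12 = -48
v=10: even, total = (-48)-10 = -58
v=1: not even, total = (-58)-1 = -59

-59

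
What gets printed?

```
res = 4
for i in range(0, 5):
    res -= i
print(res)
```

-6

i=0: res = 4-0 = 4
i=1: res = 4-1 = 3
i=2: res = 3-2 = 1
i=3: res = 1-3 = -2
i=4: res = (-2)-4 = -6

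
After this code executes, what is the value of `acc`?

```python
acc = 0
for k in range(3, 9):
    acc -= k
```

-33

k=3: acc = 0-3 = -3
k=4: acc = (-3)-4 = -7
k=5: acc = (-7)-5 = -12
k=6: acc = (-12)-6 = -18
k=7: acc = (-18)-7 = -25
k=8: acc = (-25)-8 = -33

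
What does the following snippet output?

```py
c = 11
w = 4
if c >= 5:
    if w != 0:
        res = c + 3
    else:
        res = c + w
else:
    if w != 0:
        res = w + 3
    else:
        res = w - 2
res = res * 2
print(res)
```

c=11, w=4
c >= 5 is True; w != 0 is True
→ res = c + 3 = 14
res = 14*2 = 28

28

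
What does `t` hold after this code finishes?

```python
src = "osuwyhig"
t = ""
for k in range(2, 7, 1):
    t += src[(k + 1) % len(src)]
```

'wyhig'

k=2: add src[3]='w' → 'w'
k=3: add src[4]='y' → 'wy'
k=4: add src[5]='h' → 'wyh'
k=5: add src[6]='i' → 'wyhi'
k=6: add src[7]='g' → 'wyhig'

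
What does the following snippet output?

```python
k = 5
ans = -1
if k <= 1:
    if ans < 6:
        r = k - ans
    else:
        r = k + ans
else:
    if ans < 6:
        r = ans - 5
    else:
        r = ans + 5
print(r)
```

-6

k=5, ans=-1
k <= 1 is False; ans < 6 is True
→ r = ans - 5 = -6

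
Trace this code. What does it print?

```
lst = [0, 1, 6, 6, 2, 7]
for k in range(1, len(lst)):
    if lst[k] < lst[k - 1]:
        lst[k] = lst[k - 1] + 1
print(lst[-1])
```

7

k=1: 1>=0, unchanged → [0, 1, 6, 6, 2, 7]
k=2: 6>=1, unchanged → [0, 1, 6, 6, 2, 7]
k=3: 6>=6, unchanged → [0, 1, 6, 6, 2, 7]
k=4: 2<6, lst[4] = 6+1 = 7 → [0, 1, 6, 6, 7, 7]
k=5: 7>=7, unchanged → [0, 1, 6, 6, 7, 7]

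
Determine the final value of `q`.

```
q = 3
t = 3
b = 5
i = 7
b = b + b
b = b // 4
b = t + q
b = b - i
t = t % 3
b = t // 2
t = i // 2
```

3

b = 5+5 = 10
b = 10//4 = 2
b = 3+3 = 6
b = 6-7 = -1
t = 3%3 = 0
b = 0//2 = 0
t = 7//2 = 3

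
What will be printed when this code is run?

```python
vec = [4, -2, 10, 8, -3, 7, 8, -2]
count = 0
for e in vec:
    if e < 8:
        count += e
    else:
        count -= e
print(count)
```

e=4: <8, count = 0+4 = 4
e=-2: <8, count = 4+(-2) = 2
e=10: not <8, count = 2-10 = -8
e=8: not <8, count = (-8)-8 = -16
e=-3: <8, count = (-16)+(-3) = -19
e=7: <8, count = (-19)+7 = -12
e=8: not <8, count = (-12)-8 = -20
e=-2: <8, count = (-20)+(-2) = -22

-22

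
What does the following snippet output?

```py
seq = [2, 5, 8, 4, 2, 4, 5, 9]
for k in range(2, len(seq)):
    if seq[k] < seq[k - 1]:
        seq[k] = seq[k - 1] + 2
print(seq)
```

k=2: 8>=5, unchanged → [2, 5, 8, 4, 2, 4, 5, 9]
k=3: 4<8, seq[3] = 8+2 = 10 → [2, 5, 8, 10, 2, 4, 5, 9]
k=4: 2<10, seq[4] = 10+2 = 12 → [2, 5, 8, 10, 12, 4, 5, 9]
k=5: 4<12, seq[5] = 12+2 = 14 → [2, 5, 8, 10, 12, 14, 5, 9]
k=6: 5<14, seq[6] = 14+2 = 16 → [2, 5, 8, 10, 12, 14, 16, 9]
k=7: 9<16, seq[7] = 16+2 = 18 → [2, 5, 8, 10, 12, 14, 16, 18]

[2, 5, 8, 10, 12, 14, 16, 18]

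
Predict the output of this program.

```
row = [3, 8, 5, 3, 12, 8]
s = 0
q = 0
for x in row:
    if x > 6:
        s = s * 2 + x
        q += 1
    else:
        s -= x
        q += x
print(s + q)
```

x=3: not >6, s = 0-3 = -3; q=3
x=8: >6, s = (-3)*2+8 = 2; q=4
x=5: not >6, s = 2-5 = -3; q=9
x=3: not >6, s = (-3)-3 = -6; q=12
x=12: >6, s = (-6)*2+12 = 0; q=13
x=8: >6, s = 0*2+8 = 8; q=14
s+q = 8+14 = 22

22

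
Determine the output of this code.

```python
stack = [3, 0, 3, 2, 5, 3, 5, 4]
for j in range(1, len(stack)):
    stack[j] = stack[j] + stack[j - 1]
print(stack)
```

j=1: stack[1] = 0+3 = 3 → [3, 3, 3, 2, 5, 3, 5, 4]
j=2: stack[2] = 3+3 = 6 → [3, 3, 6, 2, 5, 3, 5, 4]
j=3: stack[3] = 2+6 = 8 → [3, 3, 6, 8, 5, 3, 5, 4]
j=4: stack[4] = 5+8 = 13 → [3, 3, 6, 8, 13, 3, 5, 4]
j=5: stack[5] = 3+13 = 16 → [3, 3, 6, 8, 13, 16, 5, 4]
j=6: stack[6] = 5+16 = 21 → [3, 3, 6, 8, 13, 16, 21, 4]
j=7: stack[7] = 4+21 = 25 → [3, 3, 6, 8, 13, 16, 21, 25]

[3, 3, 6, 8, 13, 16, 21, 25]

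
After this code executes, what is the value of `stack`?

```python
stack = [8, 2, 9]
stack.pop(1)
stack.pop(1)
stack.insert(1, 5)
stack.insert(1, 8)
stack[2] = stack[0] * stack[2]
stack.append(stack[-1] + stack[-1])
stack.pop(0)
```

[8, 40, 80]

pop(1) removes 2 → [8, 9]
pop(1) removes 9 → [8]
insert 5 at 1 → [8, 5]
insert 8 at 1 → [8, 8, 5]
stack[2] = stack[0]*stack[2] = 8*5 = 40 → [8, 8, 40]
append stack[-1]+stack[-1] = 40+40 = 80 → [8, 8, 40, 80]
pop(0) removes 8 → [8, 40, 80]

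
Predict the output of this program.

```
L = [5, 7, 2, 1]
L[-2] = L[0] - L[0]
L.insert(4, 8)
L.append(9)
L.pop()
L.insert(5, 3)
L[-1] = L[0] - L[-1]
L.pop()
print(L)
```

[5, 7, 0, 1, 8]

L[-2] = L[0]-L[0] = 5-5 = 0 → [5, 7, 0, 1]
insert 8 at 4 → [5, 7, 0, 1, 8]
append 9 → [5, 7, 0, 1, 8, 9]
pop() removes 9 → [5, 7, 0, 1, 8]
insert 3 at 5 → [5, 7, 0, 1, 8, 3]
L[-1] = L[0]-L[-1] = 5-3 = 2 → [5, 7, 0, 1, 8, 2]
pop() removes 2 → [5, 7, 0, 1, 8]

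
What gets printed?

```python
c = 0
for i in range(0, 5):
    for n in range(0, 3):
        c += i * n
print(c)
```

30

i=0,n=0: c = 0+0 = 0
i=0,n=1: c = 0+0 = 0
i=0,n=2: c = 0+0 = 0
i=1,n=0: c = 0+0 = 0
i=1,n=1: c = 0+1 = 1
i=1,n=2: c = 1+2 = 3
i=2,n=0: c = 3+0 = 3
i=2,n=1: c = 3+2 = 5
i=2,n=2: c = 5+4 = 9
i=3,n=0: c = 9+0 = 9
i=3,n=1: c = 9+3 = 12
i=3,n=2: c = 12+6 = 18
i=4,n=0: c = 18+0 = 18
i=4,n=1: c = 18+4 = 22
i=4,n=2: c = 22+8 = 30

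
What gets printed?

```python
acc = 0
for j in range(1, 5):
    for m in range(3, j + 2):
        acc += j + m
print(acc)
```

42

j=2,m=3: acc = 0+5 = 5
j=3,m=3: acc = 5+6 = 11
j=3,m=4: acc = 11+7 = 18
j=4,m=3: acc = 18+7 = 25
j=4,m=4: acc = 25+8 = 33
j=4,m=5: acc = 33+9 = 42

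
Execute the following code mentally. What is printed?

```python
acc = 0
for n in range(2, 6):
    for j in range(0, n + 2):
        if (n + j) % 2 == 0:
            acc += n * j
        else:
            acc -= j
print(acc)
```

n=2,j=0: even sum, acc = 0+0 = 0
n=2,j=1: odd sum, acc = 0-1 = -1
n=2,j=2: even sum, acc = (-1)+4 = 3
n=2,j=3: odd sum, acc = 3-3 = 0
n=3,j=0: odd sum, acc = 0-0 = 0
n=3,j=1: even sum, acc = 0+3 = 3
n=3,j=2: odd sum, acc = 3-2 = 1
n=3,j=3: even sum, acc = 1+9 = 10
n=3,j=4: odd sum, acc = 10-4 = 6
n=4,j=0: even sum, acc = 6+0 = 6
n=4,j=1: odd sum, acc = 6-1 = 5
n=4,j=2: even sum, acc = 5+8 = 13
n=4,j=3: odd sum, acc = 13-3 = 10
n=4,j=4: even sum, acc = 10+16 = 26
n=4,j=5: odd sum, acc = 26-5 = 21
n=5,j=0: odd sum, acc = 21-0 = 21
n=5,j=1: even sum, acc = 21+5 = 26
n=5,j=2: odd sum, acc = 26-2 = 24
n=5,j=3: even sum, acc = 24+15 = 39
n=5,j=4: odd sum, acc = 39-4 = 35
n=5,j=5: even sum, acc = 35+25 = 60
n=5,j=6: odd sum, acc = 60-6 = 54

54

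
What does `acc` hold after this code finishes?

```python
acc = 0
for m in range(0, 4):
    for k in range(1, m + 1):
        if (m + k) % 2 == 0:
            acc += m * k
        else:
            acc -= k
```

m=1,k=1: even sum, acc = 0+1 = 1
m=2,k=1: odd sum, acc = 1-1 = 0
m=2,k=2: even sum, acc = 0+4 = 4
m=3,k=1: even sum, acc = 4+3 = 7
m=3,k=2: odd sum, acc = 7-2 = 5
m=3,k=3: even sum, acc = 5+9 = 14

14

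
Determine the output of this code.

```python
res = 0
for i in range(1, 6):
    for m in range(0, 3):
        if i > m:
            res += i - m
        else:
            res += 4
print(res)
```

43

i=1,m=0: 1>0, res = 0+1 = 1
i=1,m=1: not 1>1, res = 1+4 = 5
i=1,m=2: not 1>2, res = 5+4 = 9
i=2,m=0: 2>0, res = 9+2 = 11
i=2,m=1: 2>1, res = 11+1 = 12
i=2,m=2: not 2>2, res = 12+4 = 16
i=3,m=0: 3>0, res = 16+3 = 19
i=3,m=1: 3>1, res = 19+2 = 21
i=3,m=2: 3>2, res = 21+1 = 22
i=4,m=0: 4>0, res = 22+4 = 26
i=4,m=1: 4>1, res = 26+3 = 29
i=4,m=2: 4>2, res = 29+2 = 31
i=5,m=0: 5>0, res = 31+5 = 36
i=5,m=1: 5>1, res = 36+4 = 40
i=5,m=2: 5>2, res = 40+3 = 43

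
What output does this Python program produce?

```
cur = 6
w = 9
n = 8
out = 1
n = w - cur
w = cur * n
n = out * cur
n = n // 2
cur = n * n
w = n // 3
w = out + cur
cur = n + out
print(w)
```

n = 9-6 = 3
w = 6*3 = 18
n = 1*6 = 6
n = 6//2 = 3
cur = 3*3 = 9
w = 3//3 = 1
w = 1+9 = 10
cur = 3+1 = 4

10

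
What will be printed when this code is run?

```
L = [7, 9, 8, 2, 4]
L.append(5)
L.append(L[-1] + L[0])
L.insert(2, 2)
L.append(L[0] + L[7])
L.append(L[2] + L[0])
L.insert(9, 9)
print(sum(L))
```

86

append 5 → [7, 9, 8, 2, 4, 5]
append L[-1]+L[0] = 5+7 = 12 → [7, 9, 8, 2, 4, 5, 12]
insert 2 at 2 → [7, 9, 2, 8, 2, 4, 5, 12]
append L[0]+L[7] = 7+12 = 19 → [7, 9, 2, 8, 2, 4, 5, 12, 19]
append L[2]+L[0] = 2+7 = 9 → [7, 9, 2, 8, 2, 4, 5, 12, 19, 9]
insert 9 at 9 → [7, 9, 2, 8, 2, 4, 5, 12, 19, 9, 9]
sum = 86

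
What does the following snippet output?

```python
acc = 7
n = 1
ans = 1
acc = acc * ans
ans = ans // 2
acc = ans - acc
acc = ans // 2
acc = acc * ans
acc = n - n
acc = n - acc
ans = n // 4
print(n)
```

acc = 7*1 = 7
ans = 1//2 = 0
acc = 0-7 = -7
acc = 0//2 = 0
acc = 0*0 = 0
acc = 1-1 = 0
acc = 1-0 = 1
ans = 1//4 = 0

1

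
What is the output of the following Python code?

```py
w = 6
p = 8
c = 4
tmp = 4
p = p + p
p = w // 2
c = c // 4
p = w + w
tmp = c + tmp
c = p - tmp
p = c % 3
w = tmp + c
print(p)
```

p = 8+8 = 16
p = 6//2 = 3
c = 4//4 = 1
p = 6+6 = 12
tmp = 1+4 = 5
c = 12-5 = 7
p = 7%3 = 1
w = 5+7 = 12

1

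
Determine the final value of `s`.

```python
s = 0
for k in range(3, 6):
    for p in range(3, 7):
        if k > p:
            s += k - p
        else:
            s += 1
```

13

k=3,p=3: not 3>3, s = 0+1 = 1
k=3,p=4: not 3>4, s = 1+1 = 2
k=3,p=5: not 3>5, s = 2+1 = 3
k=3,p=6: not 3>6, s = 3+1 = 4
k=4,p=3: 4>3, s = 4+1 = 5
k=4,p=4: not 4>4, s = 5+1 = 6
k=4,p=5: not 4>5, s = 6+1 = 7
k=4,p=6: not 4>6, s = 7+1 = 8
k=5,p=3: 5>3, s = 8+2 = 10
k=5,p=4: 5>4, s = 10+1 = 11
k=5,p=5: not 5>5, s = 11+1 = 12
k=5,p=6: not 5>6, s = 12+1 = 13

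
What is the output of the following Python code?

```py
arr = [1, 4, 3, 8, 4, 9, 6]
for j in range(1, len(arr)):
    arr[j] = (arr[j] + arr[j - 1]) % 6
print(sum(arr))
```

24

j=1: arr[1] = (4+1)%6 = 5 → [1, 5, 3, 8, 4, 9, 6]
j=2: arr[2] = (3+5)%6 = 2 → [1, 5, 2, 8, 4, 9, 6]
j=3: arr[3] = (8+2)%6 = 4 → [1, 5, 2, 4, 4, 9, 6]
j=4: arr[4] = (4+4)%6 = 2 → [1, 5, 2, 4, 2, 9, 6]
j=5: arr[5] = (9+2)%6 = 5 → [1, 5, 2, 4, 2, 5, 6]
j=6: arr[6] = (6+5)%6 = 5 → [1, 5, 2, 4, 2, 5, 5]
sum = 24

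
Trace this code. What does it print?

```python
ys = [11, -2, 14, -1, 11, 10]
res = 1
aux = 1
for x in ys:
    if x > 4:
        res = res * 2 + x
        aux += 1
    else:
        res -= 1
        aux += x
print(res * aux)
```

360

x=11: >4, res = 1*2+11 = 13; aux=2
x=-2: not >4, res = 13-1 = 12; aux=0
x=14: >4, res = 12*2+14 = 38; aux=1
x=-1: not >4, res = 38-1 = 37; aux=0
x=11: >4, res = 37*2+11 = 85; aux=1
x=10: >4, res = 85*2+10 = 180; aux=2
res*aux = 180*2 = 360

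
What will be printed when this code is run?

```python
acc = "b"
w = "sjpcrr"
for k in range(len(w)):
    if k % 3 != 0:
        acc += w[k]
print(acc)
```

k=0: skip
k=1: add 'j' → 'bj'
k=2: add 'p' → 'bjp'
k=3: skip
k=4: add 'r' → 'bjpr'
k=5: add 'r' → 'bjprr'

bjprr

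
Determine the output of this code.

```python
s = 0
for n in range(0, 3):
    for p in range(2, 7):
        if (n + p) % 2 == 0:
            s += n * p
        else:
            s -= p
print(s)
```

4

n=0,p=2: even sum, s = 0+0 = 0
n=0,p=3: odd sum, s = 0-3 = -3
n=0,p=4: even sum, s = (-3)+0 = -3
n=0,p=5: odd sum, s = (-3)-5 = -8
n=0,p=6: even sum, s = (-8)+0 = -8
n=1,p=2: odd sum, s = (-8)-2 = -10
n=1,p=3: even sum, s = (-10)+3 = -7
n=1,p=4: odd sum, s = (-7)-4 = -11
n=1,p=5: even sum, s = (-11)+5 = -6
n=1,p=6: odd sum, s = (-6)-6 = -12
n=2,p=2: even sum, s = (-12)+4 = -8
n=2,p=3: odd sum, s = (-8)-3 = -11
n=2,p=4: even sum, s = (-11)+8 = -3
n=2,p=5: odd sum, s = (-3)-5 = -8
n=2,p=6: even sum, s = (-8)+12 = 4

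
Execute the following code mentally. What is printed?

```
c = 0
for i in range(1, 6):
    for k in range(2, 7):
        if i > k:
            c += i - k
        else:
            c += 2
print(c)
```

48

i=1,k=2: not 1>2, c = 0+2 = 2
i=1,k=3: not 1>3, c = 2+2 = 4
i=1,k=4: not 1>4, c = 4+2 = 6
i=1,k=5: not 1>5, c = 6+2 = 8
i=1,k=6: not 1>6, c = 8+2 = 10
i=2,k=2: not 2>2, c = 10+2 = 12
i=2,k=3: not 2>3, c = 12+2 = 14
i=2,k=4: not 2>4, c = 14+2 = 16
i=2,k=5: not 2>5, c = 16+2 = 18
i=2,k=6: not 2>6, c = 18+2 = 20
i=3,k=2: 3>2, c = 20+1 = 21
i=3,k=3: not 3>3, c = 21+2 = 23
i=3,k=4: not 3>4, c = 23+2 = 25
i=3,k=5: not 3>5, c = 25+2 = 27
i=3,k=6: not 3>6, c = 27+2 = 29
i=4,k=2: 4>2, c = 29+2 = 31
i=4,k=3: 4>3, c = 31+1 = 32
i=4,k=4: not 4>4, c = 32+2 = 34
i=4,k=5: not 4>5, c = 34+2 = 36
i=4,k=6: not 4>6, c = 36+2 = 38
i=5,k=2: 5>2, c = 38+3 = 41
i=5,k=3: 5>3, c = 41+2 = 43
i=5,k=4: 5>4, c = 43+1 = 44
i=5,k=5: not 5>5, c = 44+2 = 46
i=5,k=6: not 5>6, c = 46+2 = 48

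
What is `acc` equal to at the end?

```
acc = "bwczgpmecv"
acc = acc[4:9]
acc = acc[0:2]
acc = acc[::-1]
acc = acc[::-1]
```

'gp'

slice [4:9] → 'gpmec'
slice [0:2] → 'gp'
reverse → 'pg'
reverse → 'gp'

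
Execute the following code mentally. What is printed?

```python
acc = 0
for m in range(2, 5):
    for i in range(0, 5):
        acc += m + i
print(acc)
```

75

m=2,i=0: acc = 0+2 = 2
m=2,i=1: acc = 2+3 = 5
m=2,i=2: acc = 5+4 = 9
m=2,i=3: acc = 9+5 = 14
m=2,i=4: acc = 14+6 = 20
m=3,i=0: acc = 20+3 = 23
m=3,i=1: acc = 23+4 = 27
m=3,i=2: acc = 27+5 = 32
m=3,i=3: acc = 32+6 = 38
m=3,i=4: acc = 38+7 = 45
m=4,i=0: acc = 45+4 = 49
m=4,i=1: acc = 49+5 = 54
m=4,i=2: acc = 54+6 = 60
m=4,i=3: acc = 60+7 = 67
m=4,i=4: acc = 67+8 = 75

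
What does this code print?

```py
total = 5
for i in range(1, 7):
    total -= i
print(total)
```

i=1: total = 5-1 = 4
i=2: total = 4-2 = 2
i=3: total = 2-3 = -1
i=4: total = (-1)-4 = -5
i=5: total = (-5)-5 = -10
i=6: total = (-10)-6 = -16

-16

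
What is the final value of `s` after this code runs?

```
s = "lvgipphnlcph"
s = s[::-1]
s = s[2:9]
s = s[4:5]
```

'p'

reverse → 'hpclnhppigvl'
slice [2:9] → 'clnhppi'
slice [4:5] → 'p'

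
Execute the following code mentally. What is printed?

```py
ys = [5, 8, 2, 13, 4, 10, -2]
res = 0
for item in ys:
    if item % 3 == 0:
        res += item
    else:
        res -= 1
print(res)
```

item=5: not %3==0, res = 0-1 = -1
item=8: not %3==0, res = (-1)-1 = -2
item=2: not %3==0, res = (-2)-1 = -3
item=13: not %3==0, res = (-3)-1 = -4
item=4: not %3==0, res = (-4)-1 = -5
item=10: not %3==0, res = (-5)-1 = -6
item=-2: not %3==0, res = (-6)-1 = -7

-7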